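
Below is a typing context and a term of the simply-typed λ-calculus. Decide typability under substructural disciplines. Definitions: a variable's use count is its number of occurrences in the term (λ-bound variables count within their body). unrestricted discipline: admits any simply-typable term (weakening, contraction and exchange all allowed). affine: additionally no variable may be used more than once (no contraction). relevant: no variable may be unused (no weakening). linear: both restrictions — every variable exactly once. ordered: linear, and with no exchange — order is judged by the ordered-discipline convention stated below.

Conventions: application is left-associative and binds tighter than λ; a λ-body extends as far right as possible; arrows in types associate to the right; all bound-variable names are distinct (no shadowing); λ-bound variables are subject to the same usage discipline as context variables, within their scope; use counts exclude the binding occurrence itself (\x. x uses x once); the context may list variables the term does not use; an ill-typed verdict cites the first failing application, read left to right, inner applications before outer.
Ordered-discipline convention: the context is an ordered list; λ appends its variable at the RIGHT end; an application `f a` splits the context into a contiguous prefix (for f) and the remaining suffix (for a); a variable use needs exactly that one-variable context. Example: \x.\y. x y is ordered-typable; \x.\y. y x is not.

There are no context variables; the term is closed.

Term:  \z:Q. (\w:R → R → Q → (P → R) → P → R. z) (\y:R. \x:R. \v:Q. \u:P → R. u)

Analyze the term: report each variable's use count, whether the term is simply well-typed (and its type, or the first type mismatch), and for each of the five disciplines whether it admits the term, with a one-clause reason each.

use counts: z (bound): 1; w (bound): 0; y (bound): 0; x (bound): 0; v (bound): 0; u (bound): 1
order of uses: z, u
typing: well-typed — term : Q → Q
ordered ✗ (w, y, x, v never used (weakening))
linear ✗ (w, y, x, v never used (weakening))
affine ✓ (no duplicate uses among z, w, y, x, v, u)
relevant ✗ (w, y, x, v never used (weakening))
unrestricted ✓ (type-checks (Q → Q) and nothing is barred)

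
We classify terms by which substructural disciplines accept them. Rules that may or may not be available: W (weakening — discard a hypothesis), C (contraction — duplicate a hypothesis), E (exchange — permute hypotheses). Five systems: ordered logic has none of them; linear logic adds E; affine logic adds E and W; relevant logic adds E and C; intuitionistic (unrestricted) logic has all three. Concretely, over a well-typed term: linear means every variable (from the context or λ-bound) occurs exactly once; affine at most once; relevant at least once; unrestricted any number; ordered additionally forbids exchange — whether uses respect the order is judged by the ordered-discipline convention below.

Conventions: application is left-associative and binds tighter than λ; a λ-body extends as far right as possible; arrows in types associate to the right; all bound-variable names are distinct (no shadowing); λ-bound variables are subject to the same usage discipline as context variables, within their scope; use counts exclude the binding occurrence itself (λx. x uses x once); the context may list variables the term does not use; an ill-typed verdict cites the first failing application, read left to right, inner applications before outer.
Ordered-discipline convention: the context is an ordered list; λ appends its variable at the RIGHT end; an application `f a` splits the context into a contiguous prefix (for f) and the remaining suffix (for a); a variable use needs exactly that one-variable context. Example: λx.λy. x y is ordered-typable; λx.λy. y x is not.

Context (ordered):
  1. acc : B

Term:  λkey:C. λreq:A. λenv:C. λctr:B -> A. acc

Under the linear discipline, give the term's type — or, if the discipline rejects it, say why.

not well-typed under linear — key, req, env, ctr left unused
use counts: acc ×1, key (bound) ×0, req (bound) ×0, env (bound) ×0, ctr (bound) ×0
order of uses: acc
typing: the term checks, with type C -> A -> C -> (B -> A) -> B
across the five disciplines: ordered ✗; linear ✗; affine ✓; relevant ✗; unrestricted ✓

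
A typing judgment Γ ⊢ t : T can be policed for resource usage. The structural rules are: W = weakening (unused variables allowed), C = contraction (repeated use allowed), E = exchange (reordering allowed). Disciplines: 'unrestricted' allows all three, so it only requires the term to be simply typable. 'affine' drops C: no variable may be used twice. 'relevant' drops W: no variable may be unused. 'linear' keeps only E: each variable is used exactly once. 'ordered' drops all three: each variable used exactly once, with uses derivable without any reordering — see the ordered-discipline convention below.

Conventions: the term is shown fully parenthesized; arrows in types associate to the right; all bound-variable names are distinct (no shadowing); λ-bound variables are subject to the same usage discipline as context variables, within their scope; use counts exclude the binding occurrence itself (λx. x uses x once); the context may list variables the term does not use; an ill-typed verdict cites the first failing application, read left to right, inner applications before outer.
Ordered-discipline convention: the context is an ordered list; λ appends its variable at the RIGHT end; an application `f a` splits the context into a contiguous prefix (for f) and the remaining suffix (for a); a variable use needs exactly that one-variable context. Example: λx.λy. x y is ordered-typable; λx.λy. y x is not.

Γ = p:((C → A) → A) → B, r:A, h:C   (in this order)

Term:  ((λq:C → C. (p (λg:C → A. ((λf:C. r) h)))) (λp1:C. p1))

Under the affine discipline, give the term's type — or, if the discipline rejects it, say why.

term : B
usage: p: 1; r: 1; h: 1; q (λ-bound): 0; g (λ-bound): 0; f (λ-bound): 0; p1 (λ-bound): 1
left-to-right use order: p, r, h, p1
typing: well-typed — term : B
summary: ordered ✗ · linear ✗ · affine ✓ · relevant ✗ · unrestricted ✓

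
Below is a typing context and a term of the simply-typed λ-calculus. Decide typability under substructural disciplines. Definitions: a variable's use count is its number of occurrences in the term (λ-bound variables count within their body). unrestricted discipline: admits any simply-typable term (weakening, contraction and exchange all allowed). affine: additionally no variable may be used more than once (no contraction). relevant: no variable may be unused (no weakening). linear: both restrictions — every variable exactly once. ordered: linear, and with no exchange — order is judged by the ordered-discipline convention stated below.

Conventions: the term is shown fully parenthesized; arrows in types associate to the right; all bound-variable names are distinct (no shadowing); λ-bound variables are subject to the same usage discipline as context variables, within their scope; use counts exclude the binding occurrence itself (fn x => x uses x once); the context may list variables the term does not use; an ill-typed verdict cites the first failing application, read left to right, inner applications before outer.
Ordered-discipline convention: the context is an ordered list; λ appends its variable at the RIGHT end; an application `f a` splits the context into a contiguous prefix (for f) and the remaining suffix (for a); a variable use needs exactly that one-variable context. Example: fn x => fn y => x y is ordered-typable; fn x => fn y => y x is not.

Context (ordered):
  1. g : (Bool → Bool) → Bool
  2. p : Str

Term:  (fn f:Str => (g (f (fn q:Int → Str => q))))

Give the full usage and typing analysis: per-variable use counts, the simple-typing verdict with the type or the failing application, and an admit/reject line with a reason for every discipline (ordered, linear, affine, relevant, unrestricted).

use counts: g: 1×; p: 0×; f (bound): 1×; q (bound): 1×
left-to-right use order: g, f, q
typing: ill-typed: non-function type Str applied to an argument
ordered ✗ (the type mismatch rejects it)
linear ✗ (not simply typable)
affine ✗ (fails simple typing)
relevant ✗ (a type mismatch blocks all five)
unrestricted ✗ (the type mismatch rejects it)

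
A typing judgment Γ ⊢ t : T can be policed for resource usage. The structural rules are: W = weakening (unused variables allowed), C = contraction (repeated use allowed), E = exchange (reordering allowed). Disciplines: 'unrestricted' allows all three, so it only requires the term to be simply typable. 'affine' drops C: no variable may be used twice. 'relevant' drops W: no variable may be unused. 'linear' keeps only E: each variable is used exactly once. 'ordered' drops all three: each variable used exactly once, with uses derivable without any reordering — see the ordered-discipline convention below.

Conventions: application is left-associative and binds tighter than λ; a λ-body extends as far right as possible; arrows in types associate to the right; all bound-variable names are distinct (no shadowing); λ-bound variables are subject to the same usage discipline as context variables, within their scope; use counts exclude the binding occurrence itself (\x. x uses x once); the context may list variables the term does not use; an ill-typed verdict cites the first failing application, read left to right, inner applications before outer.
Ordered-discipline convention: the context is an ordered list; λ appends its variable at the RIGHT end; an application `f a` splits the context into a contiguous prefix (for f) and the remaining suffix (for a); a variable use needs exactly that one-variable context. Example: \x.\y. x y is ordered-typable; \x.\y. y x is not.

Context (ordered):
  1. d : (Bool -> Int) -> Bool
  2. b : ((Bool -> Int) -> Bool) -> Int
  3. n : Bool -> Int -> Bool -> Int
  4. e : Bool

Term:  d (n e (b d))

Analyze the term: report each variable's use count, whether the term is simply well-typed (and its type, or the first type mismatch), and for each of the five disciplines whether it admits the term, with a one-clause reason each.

usage: d: 2×, b: 1×, n: 1×, e: 1×
order of uses: d, n, e, b, d
typing: ✓ — Bool
ordered: ✗, repeated use of d ×2
linear: ✗, repeated use of d ×2
affine: ✗, repeated use of d ×2
relevant: ✓, every one of d, b, n, e appears
unrestricted: ✓, well-typed at Bool; no restrictions here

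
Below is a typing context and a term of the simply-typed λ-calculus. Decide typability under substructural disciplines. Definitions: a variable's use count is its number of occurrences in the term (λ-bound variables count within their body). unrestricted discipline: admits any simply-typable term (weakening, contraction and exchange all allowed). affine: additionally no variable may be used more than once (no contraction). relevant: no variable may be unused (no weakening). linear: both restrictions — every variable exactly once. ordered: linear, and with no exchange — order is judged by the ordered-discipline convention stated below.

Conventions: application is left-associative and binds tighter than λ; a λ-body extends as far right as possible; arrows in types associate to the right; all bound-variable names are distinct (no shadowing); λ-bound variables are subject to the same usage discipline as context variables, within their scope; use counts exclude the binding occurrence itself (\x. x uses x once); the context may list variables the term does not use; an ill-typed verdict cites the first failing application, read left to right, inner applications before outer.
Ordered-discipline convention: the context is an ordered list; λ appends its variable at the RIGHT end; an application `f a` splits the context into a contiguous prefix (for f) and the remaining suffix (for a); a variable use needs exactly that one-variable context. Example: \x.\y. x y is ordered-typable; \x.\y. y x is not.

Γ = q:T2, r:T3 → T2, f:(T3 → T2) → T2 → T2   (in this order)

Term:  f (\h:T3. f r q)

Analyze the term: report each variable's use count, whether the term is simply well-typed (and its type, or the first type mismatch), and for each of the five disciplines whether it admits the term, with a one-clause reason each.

usage: q=1, r=1, f=2, h [bound]=0
use order (left to right): f, f, r, q
typing: well-typed — term : T2 → T2
ordered: ✗ — needs contraction — f ×2; needs weakening: h unused
linear: ✗ — needs contraction — f ×2; needs weakening: h unused
affine: ✗ — needs contraction — f ×2
relevant: ✗ — needs weakening: h unused
unrestricted: ✓ — simply typable at T2 → T2; W, C, E all held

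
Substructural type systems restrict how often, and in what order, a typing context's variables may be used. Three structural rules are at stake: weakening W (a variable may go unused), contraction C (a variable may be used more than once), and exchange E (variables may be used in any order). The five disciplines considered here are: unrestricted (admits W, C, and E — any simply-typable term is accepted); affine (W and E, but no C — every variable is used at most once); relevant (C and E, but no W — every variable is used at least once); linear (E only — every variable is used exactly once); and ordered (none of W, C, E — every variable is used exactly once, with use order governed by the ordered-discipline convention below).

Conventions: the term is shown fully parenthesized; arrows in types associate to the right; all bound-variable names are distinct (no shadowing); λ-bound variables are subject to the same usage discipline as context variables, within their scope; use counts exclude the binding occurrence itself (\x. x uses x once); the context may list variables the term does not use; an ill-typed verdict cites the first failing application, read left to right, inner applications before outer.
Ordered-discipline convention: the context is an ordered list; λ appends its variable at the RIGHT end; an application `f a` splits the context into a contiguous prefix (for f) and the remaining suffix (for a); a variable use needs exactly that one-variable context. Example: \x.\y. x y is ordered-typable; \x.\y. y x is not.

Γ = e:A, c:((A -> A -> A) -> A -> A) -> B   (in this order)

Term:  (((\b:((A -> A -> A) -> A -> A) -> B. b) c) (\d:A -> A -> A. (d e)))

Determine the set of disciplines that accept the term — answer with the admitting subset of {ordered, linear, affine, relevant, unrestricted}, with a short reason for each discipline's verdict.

admitted in: linear, affine, relevant, unrestricted
use counts: e: 1, c: 1, b (bound): 1, d (bound): 1
order of uses: b, c, d, e
typing: ✓ — B
ordered: ✗, no ordered split (uses run b, c, d, e)
linear: ✓, e, c, b, d: one use apiece
affine: ✓, e, c, b, d: no repeats, contraction unneeded
relevant: ✓, at least one use each (e, c, b, d)
unrestricted: ✓, type-checks (B) and nothing is barred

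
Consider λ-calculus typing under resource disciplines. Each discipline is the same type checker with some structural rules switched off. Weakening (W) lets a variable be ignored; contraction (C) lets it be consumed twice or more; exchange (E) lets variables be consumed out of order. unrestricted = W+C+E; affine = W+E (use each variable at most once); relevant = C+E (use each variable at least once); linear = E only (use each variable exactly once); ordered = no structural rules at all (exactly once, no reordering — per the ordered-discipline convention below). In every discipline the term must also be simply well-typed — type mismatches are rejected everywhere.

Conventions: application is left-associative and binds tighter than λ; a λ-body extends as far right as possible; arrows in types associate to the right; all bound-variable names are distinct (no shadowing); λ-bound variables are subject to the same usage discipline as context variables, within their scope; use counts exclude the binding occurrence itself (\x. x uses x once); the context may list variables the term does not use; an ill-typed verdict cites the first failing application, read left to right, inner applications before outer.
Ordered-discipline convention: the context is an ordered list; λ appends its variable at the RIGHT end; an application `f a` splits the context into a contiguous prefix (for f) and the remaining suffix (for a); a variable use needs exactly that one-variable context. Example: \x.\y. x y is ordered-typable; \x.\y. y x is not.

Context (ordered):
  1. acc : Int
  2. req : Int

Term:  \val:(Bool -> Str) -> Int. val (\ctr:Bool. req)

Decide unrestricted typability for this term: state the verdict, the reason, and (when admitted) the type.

no — fails simple typing
variable uses: acc=0, req=1, val (bound)=1, ctr (bound)=0
left-to-right use order: val, req
typing: ill-typed: an argument Bool -> Int mismatches the expected Bool -> Str
all disciplines: ordered ✗; linear ✗; affine ✗; relevant ✗; unrestricted ✗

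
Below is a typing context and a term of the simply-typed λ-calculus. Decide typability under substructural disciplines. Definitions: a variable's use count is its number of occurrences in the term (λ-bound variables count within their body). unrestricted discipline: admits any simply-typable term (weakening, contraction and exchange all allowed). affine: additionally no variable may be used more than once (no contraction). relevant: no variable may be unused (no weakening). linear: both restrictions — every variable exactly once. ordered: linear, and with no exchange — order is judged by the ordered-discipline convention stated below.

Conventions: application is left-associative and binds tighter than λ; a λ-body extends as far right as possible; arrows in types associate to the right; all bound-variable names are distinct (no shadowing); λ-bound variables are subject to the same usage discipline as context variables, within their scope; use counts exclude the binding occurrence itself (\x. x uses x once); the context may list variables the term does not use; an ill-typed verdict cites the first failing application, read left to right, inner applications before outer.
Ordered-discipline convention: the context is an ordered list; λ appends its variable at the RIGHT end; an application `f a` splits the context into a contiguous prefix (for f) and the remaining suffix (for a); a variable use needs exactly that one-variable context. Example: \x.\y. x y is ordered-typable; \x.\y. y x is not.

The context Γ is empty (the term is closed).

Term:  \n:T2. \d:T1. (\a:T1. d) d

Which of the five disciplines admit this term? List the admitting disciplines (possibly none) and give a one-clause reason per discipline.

admitting disciplines: unrestricted
use counts: n (bound): 0×, d (bound): 2×, a (bound): 0×
order of uses: d, d
typing: well-typed — term : T2 → T1 → T1
ordered ✗ (repeated use of d ×2; n, a never used (weakening))
linear ✗ (repeated use of d ×2; n, a never used (weakening))
affine ✗ (repeated use of d ×2)
relevant ✗ (n, a never used (weakening))
unrestricted ✓ (typability at T2 → T1 → T1 is all that's needed)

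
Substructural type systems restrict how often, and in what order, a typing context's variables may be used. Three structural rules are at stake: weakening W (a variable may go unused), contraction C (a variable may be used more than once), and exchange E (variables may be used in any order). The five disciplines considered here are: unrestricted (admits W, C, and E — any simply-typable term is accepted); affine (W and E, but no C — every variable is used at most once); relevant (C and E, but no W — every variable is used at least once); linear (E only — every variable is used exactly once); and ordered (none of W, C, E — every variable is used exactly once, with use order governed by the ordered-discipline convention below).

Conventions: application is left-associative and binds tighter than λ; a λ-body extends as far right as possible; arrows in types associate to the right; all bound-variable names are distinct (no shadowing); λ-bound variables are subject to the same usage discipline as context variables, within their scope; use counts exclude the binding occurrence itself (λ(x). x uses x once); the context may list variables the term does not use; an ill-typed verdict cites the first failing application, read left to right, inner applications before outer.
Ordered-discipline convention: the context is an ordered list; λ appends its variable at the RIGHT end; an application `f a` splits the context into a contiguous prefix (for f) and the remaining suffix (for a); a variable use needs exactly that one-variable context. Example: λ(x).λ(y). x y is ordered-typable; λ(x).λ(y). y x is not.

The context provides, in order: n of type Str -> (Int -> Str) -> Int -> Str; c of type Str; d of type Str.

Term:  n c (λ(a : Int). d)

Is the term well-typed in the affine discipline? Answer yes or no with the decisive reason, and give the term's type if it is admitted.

yes — none of n, c, d, a used more than once; term : Int -> Str
usage: n: 1×; c: 1×; d: 1×; a (bound): 0×
order of uses: n, c, d
typing: well-typed at Int -> Str
across the five disciplines: ordered ✗; linear ✗; affine ✓; relevant ✗; unrestricted ✓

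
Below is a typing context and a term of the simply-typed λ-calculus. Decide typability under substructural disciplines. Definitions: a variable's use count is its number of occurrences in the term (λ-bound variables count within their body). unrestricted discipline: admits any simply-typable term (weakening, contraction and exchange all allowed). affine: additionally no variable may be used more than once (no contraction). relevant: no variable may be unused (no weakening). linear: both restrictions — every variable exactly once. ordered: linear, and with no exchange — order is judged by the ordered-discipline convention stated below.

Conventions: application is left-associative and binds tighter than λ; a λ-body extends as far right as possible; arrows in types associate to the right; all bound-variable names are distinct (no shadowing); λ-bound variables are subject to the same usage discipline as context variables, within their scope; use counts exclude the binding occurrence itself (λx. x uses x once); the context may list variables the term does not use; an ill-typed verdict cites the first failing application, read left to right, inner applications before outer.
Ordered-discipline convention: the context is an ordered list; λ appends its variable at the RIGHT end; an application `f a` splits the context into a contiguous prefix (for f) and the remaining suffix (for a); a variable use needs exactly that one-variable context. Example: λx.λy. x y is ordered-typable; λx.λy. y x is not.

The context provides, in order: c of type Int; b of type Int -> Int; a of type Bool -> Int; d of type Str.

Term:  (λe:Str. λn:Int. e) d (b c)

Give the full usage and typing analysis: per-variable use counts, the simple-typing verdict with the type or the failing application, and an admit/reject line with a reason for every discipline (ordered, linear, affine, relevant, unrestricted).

counts: c ×1; b ×1; a ×0; d ×1; e (λ-bound) ×1; n (λ-bound) ×0
order of uses: e, d, b, c
typing: well-typed at Str
ordered: ✗, needs weakening: a, n unused
linear: ✗, needs weakening: a, n unused
affine: ✓, at most one use each (c, b, a, d, e, n)
relevant: ✗, needs weakening: a, n unused
unrestricted: ✓, well-typed at Str; no restrictions here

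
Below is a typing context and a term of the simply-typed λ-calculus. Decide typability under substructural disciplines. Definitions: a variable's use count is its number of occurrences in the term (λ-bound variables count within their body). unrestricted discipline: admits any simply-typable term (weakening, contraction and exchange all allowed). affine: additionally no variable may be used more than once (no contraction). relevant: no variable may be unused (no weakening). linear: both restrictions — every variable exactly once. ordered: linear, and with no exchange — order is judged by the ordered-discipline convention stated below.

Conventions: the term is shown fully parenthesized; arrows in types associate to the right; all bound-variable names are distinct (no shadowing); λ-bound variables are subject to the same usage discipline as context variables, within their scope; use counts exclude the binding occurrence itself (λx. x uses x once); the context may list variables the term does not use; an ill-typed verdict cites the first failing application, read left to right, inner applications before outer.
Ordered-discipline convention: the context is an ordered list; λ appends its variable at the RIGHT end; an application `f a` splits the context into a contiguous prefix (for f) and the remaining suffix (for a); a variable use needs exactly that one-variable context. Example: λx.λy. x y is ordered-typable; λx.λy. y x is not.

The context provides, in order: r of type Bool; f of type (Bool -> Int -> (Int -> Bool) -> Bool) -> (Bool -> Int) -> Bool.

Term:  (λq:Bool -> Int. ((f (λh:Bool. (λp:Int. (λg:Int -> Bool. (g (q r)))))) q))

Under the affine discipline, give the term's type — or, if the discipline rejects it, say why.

not well-typed under affine — uses contraction: q ×2
use counts: r: 1×; f: 1×; q (bound): 2×; h (bound): 0×; p (bound): 0×; g (bound): 1×
left-to-right use order: f, g, q, r, q
typing: well-typed — term : (Bool -> Int) -> Bool
per-discipline verdicts: ordered ✗, linear ✗, affine ✗, relevant ✗, unrestricted ✓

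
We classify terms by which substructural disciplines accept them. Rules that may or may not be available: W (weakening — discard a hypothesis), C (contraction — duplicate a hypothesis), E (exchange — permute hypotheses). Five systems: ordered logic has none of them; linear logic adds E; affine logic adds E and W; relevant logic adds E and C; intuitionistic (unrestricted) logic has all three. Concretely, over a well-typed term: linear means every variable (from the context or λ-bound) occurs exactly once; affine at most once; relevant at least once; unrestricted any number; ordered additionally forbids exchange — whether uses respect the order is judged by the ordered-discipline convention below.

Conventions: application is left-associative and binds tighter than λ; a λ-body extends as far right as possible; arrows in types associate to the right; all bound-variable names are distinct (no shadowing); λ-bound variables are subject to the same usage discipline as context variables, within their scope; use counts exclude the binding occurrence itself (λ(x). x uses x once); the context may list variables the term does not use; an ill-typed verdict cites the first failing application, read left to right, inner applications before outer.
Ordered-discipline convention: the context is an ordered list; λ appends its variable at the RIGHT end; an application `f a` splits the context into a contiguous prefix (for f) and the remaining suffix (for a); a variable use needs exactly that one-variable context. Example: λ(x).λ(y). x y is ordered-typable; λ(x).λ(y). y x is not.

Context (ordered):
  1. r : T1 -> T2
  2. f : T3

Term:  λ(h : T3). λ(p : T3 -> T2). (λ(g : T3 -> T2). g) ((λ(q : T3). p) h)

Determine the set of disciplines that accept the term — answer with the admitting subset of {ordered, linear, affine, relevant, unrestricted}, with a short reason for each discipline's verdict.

admitted in: affine, unrestricted
use counts: r: 0×; f: 0×; h (λ-bound): 1×; p (λ-bound): 1×; g (λ-bound): 1×; q (λ-bound): 0×
left-to-right use order: g, p, h
typing: ✓ — T3 -> (T3 -> T2) -> T3 -> T2
ordered: ✗ — needs weakening: r, f, q unused
linear: ✗ — needs weakening: r, f, q unused
affine: ✓ — none of r, f, h, p, g, q used more than once
relevant: ✗ — needs weakening: r, f, q unused
unrestricted: ✓ — type-checks (T3 -> (T3 -> T2) -> T3 -> T2) and nothing is barred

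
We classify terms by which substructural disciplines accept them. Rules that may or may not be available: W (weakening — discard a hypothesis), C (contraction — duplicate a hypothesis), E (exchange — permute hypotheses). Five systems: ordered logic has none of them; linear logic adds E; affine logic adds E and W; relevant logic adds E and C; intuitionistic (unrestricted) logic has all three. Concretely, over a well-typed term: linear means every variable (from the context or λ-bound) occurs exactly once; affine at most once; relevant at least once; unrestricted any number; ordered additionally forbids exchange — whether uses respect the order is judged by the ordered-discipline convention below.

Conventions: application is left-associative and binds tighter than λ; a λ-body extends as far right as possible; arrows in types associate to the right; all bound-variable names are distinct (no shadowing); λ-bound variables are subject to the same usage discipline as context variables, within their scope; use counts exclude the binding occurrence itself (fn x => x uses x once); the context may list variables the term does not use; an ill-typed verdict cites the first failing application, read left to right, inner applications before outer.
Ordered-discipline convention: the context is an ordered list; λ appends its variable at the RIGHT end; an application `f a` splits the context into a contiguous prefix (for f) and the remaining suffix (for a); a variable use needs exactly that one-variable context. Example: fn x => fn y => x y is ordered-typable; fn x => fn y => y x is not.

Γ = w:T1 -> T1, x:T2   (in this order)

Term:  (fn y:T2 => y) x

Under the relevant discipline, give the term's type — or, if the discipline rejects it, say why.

not well-typed under relevant — w never used (weakening)
usage: w: 0×; x: 1×; y (λ-bound): 1×
left-to-right use order: y, x
typing: ✓ — T2
across the five disciplines: ordered ✗ | linear ✗ | affine ✓ | relevant ✗ | unrestricted ✓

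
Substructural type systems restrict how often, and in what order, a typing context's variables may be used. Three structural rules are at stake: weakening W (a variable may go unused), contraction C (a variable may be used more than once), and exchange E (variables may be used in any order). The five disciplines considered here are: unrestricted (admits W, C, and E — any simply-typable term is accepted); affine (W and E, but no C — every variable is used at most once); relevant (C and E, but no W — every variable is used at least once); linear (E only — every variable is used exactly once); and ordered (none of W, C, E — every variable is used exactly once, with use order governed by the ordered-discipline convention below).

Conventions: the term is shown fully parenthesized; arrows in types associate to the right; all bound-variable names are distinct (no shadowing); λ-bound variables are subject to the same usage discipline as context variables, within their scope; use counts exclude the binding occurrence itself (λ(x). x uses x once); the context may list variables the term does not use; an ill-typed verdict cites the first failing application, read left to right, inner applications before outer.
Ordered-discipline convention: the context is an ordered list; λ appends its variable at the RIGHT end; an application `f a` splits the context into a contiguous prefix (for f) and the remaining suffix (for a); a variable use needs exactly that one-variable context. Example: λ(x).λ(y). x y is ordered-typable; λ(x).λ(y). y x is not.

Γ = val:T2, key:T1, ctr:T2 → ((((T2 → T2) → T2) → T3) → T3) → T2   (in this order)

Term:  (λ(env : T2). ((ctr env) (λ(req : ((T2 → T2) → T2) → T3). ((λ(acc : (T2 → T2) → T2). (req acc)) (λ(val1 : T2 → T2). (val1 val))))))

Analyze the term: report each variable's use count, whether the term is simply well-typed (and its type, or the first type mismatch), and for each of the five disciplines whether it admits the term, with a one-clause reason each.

use counts: val: 1×; key: 0×; ctr: 1×; env (λ-bound): 1×; req (λ-bound): 1×; acc (λ-bound): 1×; val1 (λ-bound): 1×
order of uses: ctr, env, req, acc, val1, val
typing: the term checks, with type T2 → T2
ordered: ✗ — unused: key — weakening required
linear: ✗ — unused: key — weakening required
affine: ✓ — no duplicate uses among val, key, ctr, env, req, acc, val1
relevant: ✗ — unused: key — weakening required
unrestricted: ✓ — simply typable at T2 → T2; W, C, E all held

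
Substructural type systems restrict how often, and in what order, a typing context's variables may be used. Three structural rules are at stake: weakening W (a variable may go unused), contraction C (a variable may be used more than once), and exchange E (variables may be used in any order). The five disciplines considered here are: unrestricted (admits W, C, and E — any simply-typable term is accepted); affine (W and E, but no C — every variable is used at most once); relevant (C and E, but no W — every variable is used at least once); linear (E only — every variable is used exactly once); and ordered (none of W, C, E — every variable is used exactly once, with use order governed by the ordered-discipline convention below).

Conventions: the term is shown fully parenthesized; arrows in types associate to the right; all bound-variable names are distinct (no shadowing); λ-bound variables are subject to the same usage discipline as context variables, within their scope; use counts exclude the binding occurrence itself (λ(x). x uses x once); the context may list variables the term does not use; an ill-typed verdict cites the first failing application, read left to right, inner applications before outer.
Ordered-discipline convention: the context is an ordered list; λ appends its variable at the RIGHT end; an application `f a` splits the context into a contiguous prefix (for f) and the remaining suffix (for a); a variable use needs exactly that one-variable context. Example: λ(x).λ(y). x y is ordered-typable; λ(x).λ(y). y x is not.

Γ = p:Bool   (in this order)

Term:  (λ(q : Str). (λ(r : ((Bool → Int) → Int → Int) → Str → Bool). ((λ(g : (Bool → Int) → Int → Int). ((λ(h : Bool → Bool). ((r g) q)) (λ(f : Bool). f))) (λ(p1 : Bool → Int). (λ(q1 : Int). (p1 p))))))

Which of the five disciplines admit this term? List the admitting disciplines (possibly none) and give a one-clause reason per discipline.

accepted by: affine, unrestricted
variable uses: p=1, q (bound)=1, r (bound)=1, g (bound)=1, h (bound)=0, f (bound)=1, p1 (bound)=1, q1 (bound)=0
left-to-right use order: r, g, q, f, p1, p
typing: well-typed at Str → (((Bool → Int) → Int → Int) → Str → Bool) → Bool
ordered: ✗ — h, q1 left unused
linear: ✗ — h, q1 left unused
affine: ✓ — none of p, q, r, g, h, f, p1, q1 used more than once
relevant: ✗ — h, q1 left unused
unrestricted: ✓ — typability at Str → (((Bool → Int) → Int → Int) → Str → Bool) → Bool is all that's needed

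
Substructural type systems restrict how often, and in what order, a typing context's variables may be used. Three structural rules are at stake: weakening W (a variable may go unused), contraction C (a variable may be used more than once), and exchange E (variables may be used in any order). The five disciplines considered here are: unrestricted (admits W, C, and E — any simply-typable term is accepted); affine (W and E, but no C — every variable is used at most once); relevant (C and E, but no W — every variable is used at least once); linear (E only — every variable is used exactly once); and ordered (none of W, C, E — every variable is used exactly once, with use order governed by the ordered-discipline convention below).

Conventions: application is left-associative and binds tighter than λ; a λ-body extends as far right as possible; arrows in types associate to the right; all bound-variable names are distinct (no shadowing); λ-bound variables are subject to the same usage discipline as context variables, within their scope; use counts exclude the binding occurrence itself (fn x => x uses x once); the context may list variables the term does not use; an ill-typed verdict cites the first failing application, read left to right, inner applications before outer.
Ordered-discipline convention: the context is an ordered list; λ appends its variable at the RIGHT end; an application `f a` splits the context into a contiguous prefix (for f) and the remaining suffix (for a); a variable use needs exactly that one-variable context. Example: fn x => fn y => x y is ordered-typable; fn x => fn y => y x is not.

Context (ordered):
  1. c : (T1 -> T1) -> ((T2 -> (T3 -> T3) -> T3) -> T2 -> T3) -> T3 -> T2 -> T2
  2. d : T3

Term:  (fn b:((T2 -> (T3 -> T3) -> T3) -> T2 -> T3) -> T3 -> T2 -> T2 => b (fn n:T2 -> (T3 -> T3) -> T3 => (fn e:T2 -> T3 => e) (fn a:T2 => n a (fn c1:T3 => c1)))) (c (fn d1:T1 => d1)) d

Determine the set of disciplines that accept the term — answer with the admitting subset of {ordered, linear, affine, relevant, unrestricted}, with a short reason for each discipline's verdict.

admitted in: ordered, linear, affine, relevant, unrestricted
variable uses: c: 1, d: 1, b (λ-bound): 1, n (λ-bound): 1, e (λ-bound): 1, a (λ-bound): 1, c1 (λ-bound): 1, d1 (λ-bound): 1
uses in reading order: b, e, n, a, c1, c, d1, d
typing: ✓ — T2 -> T2
ordered: ✓ — c, d, b, n, e, a, c1, d1 once each; derivable with no W/C/E
linear: ✓ — each of c, d, b, n, e, a, c1, d1 used exactly once
affine: ✓ — none of c, d, b, n, e, a, c1, d1 used more than once
relevant: ✓ — none of c, d, b, n, e, a, c1, d1 goes unused
unrestricted: ✓ — well-typed at T2 -> T2; no restrictions here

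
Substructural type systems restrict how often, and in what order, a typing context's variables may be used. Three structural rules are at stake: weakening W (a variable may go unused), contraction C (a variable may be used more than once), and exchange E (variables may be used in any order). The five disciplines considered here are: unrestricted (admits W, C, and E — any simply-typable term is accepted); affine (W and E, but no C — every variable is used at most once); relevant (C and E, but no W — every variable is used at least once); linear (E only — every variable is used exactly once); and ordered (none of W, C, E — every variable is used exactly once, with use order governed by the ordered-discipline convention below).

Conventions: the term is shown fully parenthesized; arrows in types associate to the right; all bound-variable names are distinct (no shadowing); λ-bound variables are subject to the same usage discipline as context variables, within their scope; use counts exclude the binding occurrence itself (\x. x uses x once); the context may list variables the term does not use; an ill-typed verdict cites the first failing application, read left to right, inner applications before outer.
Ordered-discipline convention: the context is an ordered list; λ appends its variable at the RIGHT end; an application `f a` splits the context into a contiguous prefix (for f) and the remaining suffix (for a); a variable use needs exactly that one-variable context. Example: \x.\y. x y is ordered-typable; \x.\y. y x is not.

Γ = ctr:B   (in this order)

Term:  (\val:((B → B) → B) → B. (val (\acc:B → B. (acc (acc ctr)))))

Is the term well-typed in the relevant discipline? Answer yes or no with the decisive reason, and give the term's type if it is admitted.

yes — every one of ctr, val, acc appears; term : (((B → B) → B) → B) → B
variable uses: ctr: 1×, val [bound]: 1×, acc [bound]: 2×
left-to-right use order: val, acc, acc, ctr
typing: well-typed at (((B → B) → B) → B) → B
all disciplines: ordered ✗ | linear ✗ | affine ✗ | relevant ✓ | unrestricted ✓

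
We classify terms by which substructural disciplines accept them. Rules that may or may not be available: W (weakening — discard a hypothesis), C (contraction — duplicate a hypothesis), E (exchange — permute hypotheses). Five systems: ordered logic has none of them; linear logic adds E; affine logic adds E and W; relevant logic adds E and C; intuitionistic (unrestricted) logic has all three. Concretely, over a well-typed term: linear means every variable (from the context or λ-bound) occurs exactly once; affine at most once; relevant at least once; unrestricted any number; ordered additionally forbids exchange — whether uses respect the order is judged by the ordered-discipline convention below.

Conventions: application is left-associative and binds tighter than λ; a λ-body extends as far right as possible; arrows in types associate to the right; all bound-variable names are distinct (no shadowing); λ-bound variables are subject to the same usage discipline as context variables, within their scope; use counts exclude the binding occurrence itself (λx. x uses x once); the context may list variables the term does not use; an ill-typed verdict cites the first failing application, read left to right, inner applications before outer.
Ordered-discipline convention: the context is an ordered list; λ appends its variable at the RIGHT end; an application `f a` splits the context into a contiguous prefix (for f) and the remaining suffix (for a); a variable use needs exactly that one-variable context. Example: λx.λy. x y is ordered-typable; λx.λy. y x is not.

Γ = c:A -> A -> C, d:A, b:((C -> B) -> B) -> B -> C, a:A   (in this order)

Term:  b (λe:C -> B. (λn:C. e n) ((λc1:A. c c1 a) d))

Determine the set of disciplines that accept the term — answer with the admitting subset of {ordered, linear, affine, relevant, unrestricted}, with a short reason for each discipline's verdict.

accepted by: linear, affine, relevant, unrestricted
counts: c: 1×; d: 1×; b: 1×; a: 1×; e [bound]: 1×; n [bound]: 1×; c1 [bound]: 1×
left-to-right use order: b, e, n, c, c1, a, d
typing: well-typed — term : B -> C
ordered ✗ (no ordered split (uses run b, e, n, c, c1, a, d))
linear ✓ (each of c, d, b, a, e, n, c1 used exactly once)
affine ✓ (at most one use each (c, d, b, a, e, n, c1))
relevant ✓ (every one of c, d, b, a, e, n, c1 appears)
unrestricted ✓ (simply typable at B -> C; W, C, E all held)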